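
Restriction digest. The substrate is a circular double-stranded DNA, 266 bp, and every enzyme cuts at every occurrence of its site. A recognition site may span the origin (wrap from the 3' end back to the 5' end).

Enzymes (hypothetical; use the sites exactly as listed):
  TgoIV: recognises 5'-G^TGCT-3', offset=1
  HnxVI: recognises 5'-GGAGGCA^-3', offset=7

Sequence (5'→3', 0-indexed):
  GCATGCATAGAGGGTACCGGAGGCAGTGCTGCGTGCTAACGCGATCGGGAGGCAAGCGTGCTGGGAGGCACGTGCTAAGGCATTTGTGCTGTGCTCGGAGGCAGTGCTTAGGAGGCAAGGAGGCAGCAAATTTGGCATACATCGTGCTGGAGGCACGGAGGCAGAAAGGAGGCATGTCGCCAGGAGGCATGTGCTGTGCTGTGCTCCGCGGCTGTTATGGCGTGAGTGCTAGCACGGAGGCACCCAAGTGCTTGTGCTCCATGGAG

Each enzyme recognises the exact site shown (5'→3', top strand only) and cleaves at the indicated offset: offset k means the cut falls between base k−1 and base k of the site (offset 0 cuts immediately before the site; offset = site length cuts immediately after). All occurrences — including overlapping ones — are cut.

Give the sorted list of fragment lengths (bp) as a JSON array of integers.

[1,1,2,2,4,5,5,5,6,6,7,8,8,11,11,12,12,13,14,15,15,16,19,21,22,25]

Scan for sites:
  TgoIV (GTGCT, off=1): starts [25, 32, 57, 71, 85, 90, 103, 143, 190, 195, 200, 225, 247, 253] → cuts [26, 33, 58, 72, 86, 91, 104, 144, 191, 196, 201, 226, 248, 254]
  HnxVI (GGAGGCA, off=7): starts [18, 47, 63, 96, 110, 118, 148, 156, 167, 182, 235, 262] → cuts [3, 25, 54, 70, 103, 117, 125, 155, 163, 174, 189, 242]

All cut coordinates (distinct, sorted): [3, 25, 26, 33, 54, 58, 70, 72, 86, 91, 103, 104, 117, 125, 144, 155, 163, 174, 189, 191, 196, 201, 226, 242, 248, 254]

Fragment lengths:
  3→25: 22 bp
  25→26: 1 bp
  26→33: 7 bp
  33→54: 21 bp
  54→58: 4 bp
  58→70: 12 bp
  70→72: 2 bp
  72→86: 14 bp
  86→91: 5 bp
  91→103: 12 bp
  103→104: 1 bp
  104→117: 13 bp
  117→125: 8 bp
  125→144: 19 bp
  144→155: 11 bp
  155→163: 8 bp
  163→174: 11 bp
  174→189: 15 bp
  189→191: 2 bp
  191→196: 5 bp
  196→201: 5 bp
  201→226: 25 bp
  226→242: 16 bp
  242→248: 6 bp
  248→254: 6 bp
  254→3 (wrap): 266-254+3 = 15 bp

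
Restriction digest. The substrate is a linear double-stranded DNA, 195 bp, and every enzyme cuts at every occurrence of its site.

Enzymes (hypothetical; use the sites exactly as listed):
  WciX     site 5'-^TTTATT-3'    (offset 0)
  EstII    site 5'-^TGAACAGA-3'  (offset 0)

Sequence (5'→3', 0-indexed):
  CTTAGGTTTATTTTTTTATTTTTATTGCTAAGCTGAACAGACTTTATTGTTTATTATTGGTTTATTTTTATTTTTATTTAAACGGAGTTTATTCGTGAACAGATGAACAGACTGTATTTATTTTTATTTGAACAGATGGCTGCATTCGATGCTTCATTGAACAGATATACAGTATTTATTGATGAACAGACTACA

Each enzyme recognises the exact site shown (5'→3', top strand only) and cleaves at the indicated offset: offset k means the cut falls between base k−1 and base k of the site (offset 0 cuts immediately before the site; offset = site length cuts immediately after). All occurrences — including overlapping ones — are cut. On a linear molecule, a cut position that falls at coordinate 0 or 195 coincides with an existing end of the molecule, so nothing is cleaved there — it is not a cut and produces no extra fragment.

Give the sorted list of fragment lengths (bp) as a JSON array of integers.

Per-enzyme occurrences:
  WciX (TTTATT, off=0): starts [6, 14, 20, 42, 49, 60, 66, 72, 87, 116, 122, 174] → cuts [6, 14, 20, 42, 49, 60, 66, 72, 87, 116, 122, 174]
  EstII (TGAACAGA, off=0): starts [33, 95, 103, 128, 157, 182] → cuts [33, 95, 103, 128, 157, 182]

Pooled cuts: [6, 14, 20, 33, 42, 49, 60, 66, 72, 87, 95, 103, 116, 122, 128, 157, 174, 182]

Fragments:
  [0,6): 6 bp
  [6,14): 8 bp
  [14,20): 6 bp
  [20,33): 13 bp
  [33,42): 9 bp
  [42,49): 7 bp
  [49,60): 11 bp
  [60,66): 6 bp
  [66,72): 6 bp
  [72,87): 15 bp
  [87,95): 8 bp
  [95,103): 8 bp
  [103,116): 13 bp
  [116,122): 6 bp
  [122,128): 6 bp
  [128,157): 29 bp
  [157,174): 17 bp
  [174,182): 8 bp
  [182,195): 13 bp

[6,6,6,6,6,6,7,8,8,8,8,9,11,13,13,13,15,17,29]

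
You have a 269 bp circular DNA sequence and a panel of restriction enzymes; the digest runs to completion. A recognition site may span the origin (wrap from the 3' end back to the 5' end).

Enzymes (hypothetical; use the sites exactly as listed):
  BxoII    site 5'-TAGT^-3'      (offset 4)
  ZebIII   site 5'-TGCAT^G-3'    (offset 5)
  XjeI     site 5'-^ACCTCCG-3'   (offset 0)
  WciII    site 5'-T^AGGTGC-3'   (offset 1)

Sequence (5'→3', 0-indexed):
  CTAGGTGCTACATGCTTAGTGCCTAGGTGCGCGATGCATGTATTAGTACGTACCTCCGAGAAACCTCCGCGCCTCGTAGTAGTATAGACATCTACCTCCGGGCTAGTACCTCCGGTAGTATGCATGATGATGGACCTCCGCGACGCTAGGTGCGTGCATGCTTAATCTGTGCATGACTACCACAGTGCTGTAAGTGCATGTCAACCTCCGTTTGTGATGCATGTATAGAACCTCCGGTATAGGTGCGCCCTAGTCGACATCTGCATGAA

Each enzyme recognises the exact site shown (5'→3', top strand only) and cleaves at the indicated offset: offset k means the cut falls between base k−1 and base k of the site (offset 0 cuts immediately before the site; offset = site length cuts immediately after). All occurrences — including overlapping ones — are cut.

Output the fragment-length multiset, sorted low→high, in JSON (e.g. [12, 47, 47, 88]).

[3,4,4,4,5,6,7,8,8,10,11,11,12,12,12,14,14,14,15,15,18,18,19,25]

Scan for sites:
  BxoII (TAGT, off=4): starts [16, 43, 76, 79, 103, 115, 250] → cuts [20, 47, 80, 83, 107, 119, 254]
  ZebIII (TGCATG, off=5): starts [34, 120, 154, 169, 194, 217, 261] → cuts [39, 125, 159, 174, 199, 222, 266]
  XjeI (ACCTCCG, off=0): starts [51, 62, 93, 107, 133, 203, 229] → cuts [51, 62, 93, 107, 133, 203, 229]
  WciII (TAGGTGC, off=1): starts [1, 23, 146, 239] → cuts [2, 24, 147, 240]

Pooled cuts: [2, 20, 24, 39, 47, 51, 62, 80, 83, 93, 107, 119, 125, 133, 147, 159, 174, 199, 203, 222, 229, 240, 254, 266]

Fragments:
  2→20: 18 bp
  20→24: 4 bp
  24→39: 15 bp
  39→47: 8 bp
  47→51: 4 bp
  51→62: 11 bp
  62→80: 18 bp
  80→83: 3 bp
  83→93: 10 bp
  93→107: 14 bp
  107→119: 12 bp
  119→125: 6 bp
  125→133: 8 bp
  133→147: 14 bp
  147→159: 12 bp
  159→174: 15 bp
  174→199: 25 bp
  199→203: 4 bp
  203→222: 19 bp
  222→229: 7 bp
  229→240: 11 bp
  240→254: 14 bp
  254→266: 12 bp
  266→2 (wrap): 269-266+2 = 5 bp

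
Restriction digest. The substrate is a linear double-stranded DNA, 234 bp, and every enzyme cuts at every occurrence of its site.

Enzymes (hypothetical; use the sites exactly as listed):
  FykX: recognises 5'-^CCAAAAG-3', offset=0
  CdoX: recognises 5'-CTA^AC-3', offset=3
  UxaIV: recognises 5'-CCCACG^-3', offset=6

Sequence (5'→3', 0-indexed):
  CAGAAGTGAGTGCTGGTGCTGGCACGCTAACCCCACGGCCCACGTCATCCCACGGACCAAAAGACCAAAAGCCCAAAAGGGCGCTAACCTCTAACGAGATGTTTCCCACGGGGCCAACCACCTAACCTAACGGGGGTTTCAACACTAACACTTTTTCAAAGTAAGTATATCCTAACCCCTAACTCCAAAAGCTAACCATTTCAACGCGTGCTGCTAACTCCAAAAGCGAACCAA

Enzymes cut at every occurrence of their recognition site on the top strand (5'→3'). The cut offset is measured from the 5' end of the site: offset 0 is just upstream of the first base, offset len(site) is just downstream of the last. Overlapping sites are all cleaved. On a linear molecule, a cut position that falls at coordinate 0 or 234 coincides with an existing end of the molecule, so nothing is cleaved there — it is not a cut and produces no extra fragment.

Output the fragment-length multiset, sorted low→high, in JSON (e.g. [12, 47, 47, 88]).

[2,3,3,5,7,7,7,8,8,8,10,10,14,14,15,17,18,22,27,29]

Site scan:
  FykX (CCAAAAG, off=0): starts [56, 64, 72, 184, 219] → cuts [56, 64, 72, 184, 219]
  CdoX (CTAAC, off=3): starts [26, 83, 90, 121, 126, 144, 171, 178, 191, 213] → cuts [29, 86, 93, 124, 129, 147, 174, 181, 194, 216]
  UxaIV (CCCACG, off=6): starts [31, 38, 48, 104] → cuts [37, 44, 54, 110]

All cut coordinates (distinct, sorted): [29, 37, 44, 54, 56, 64, 72, 86, 93, 110, 124, 129, 147, 174, 181, 184, 194, 216, 219]

Fragment lengths:
  [0,29): 29 bp
  [29,37): 8 bp
  [37,44): 7 bp
  [44,54): 10 bp
  [54,56): 2 bp
  [56,64): 8 bp
  [64,72): 8 bp
  [72,86): 14 bp
  [86,93): 7 bp
  [93,110): 17 bp
  [110,124): 14 bp
  [124,129): 5 bp
  [129,147): 18 bp
  [147,174): 27 bp
  [174,181): 7 bp
  [181,184): 3 bp
  [184,194): 10 bp
  [194,216): 22 bp
  [216,219): 3 bp
  [219,234): 15 bp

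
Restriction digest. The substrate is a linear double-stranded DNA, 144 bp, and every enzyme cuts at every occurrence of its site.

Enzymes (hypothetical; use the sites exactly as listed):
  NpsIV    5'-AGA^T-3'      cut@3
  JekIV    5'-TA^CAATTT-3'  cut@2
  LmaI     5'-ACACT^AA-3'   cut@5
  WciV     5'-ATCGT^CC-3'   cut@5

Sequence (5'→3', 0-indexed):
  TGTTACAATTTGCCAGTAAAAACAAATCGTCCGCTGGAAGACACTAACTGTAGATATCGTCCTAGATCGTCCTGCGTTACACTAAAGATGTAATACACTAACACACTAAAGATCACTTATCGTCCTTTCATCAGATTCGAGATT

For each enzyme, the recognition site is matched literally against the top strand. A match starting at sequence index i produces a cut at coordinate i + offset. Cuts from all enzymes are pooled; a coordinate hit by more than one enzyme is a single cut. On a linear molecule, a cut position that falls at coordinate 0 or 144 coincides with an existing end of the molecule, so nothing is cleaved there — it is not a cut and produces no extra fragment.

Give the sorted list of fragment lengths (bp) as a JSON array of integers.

[2,4,5,5,5,6,6,7,8,9,11,11,12,13,15,25]

Scan for sites:
  NpsIV (AGAT, off=3): starts [51, 63, 85, 109, 132, 139] → cuts [54, 66, 88, 112, 135, 142]
  JekIV (TACAATTT, off=2): starts [3] → cuts [5]
  LmaI (ACACTAA, off=5): starts [40, 78, 94, 102] → cuts [45, 83, 99, 107]
  WciV (ATCGTCC, off=5): starts [25, 55, 65, 118] → cuts [30, 60, 70, 123]

Pooled cuts: [5, 30, 45, 54, 60, 66, 70, 83, 88, 99, 107, 112, 123, 135, 142]

Fragments:
  [0,5): 5 bp
  [5,30): 25 bp
  [30,45): 15 bp
  [45,54): 9 bp
  [54,60): 6 bp
  [60,66): 6 bp
  [66,70): 4 bp
  [70,83): 13 bp
  [83,88): 5 bp
  [88,99): 11 bp
  [99,107): 8 bp
  [107,112): 5 bp
  [112,123): 11 bp
  [123,135): 12 bp
  [135,142): 7 bp
  [142,144): 2 bp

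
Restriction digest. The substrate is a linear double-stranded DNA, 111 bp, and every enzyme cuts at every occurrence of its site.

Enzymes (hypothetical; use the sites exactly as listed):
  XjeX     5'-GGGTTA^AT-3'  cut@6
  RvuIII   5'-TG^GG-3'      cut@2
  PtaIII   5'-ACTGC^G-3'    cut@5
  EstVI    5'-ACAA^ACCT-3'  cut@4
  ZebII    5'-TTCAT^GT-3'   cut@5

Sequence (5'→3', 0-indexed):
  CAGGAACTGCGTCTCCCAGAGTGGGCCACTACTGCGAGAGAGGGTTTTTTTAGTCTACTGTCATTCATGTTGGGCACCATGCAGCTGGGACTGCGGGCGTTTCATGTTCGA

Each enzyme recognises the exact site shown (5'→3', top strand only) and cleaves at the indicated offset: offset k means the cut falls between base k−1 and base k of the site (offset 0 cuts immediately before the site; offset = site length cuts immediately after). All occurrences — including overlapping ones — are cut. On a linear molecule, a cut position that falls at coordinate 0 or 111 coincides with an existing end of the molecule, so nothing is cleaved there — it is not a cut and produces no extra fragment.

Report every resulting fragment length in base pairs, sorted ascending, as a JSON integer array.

[4,6,7,10,11,12,13,15,33]

Scan for sites:
  XjeX (GGGTTAAT, off=6): no sites
  RvuIII (TGGG, off=2): starts [21, 70, 85] → cuts [23, 72, 87]
  PtaIII (ACTGCG, off=5): starts [5, 30, 89] → cuts [10, 35, 94]
  EstVI (ACAAACCT, off=4): no sites
  ZebII (TTCATGT, off=5): starts [63, 100] → cuts [68, 105]

Pooled cuts: [10, 23, 35, 68, 72, 87, 94, 105]

Fragment lengths:
  [0,10): 10 bp
  [10,23): 13 bp
  [23,35): 12 bp
  [35,68): 33 bp
  [68,72): 4 bp
  [72,87): 15 bp
  [87,94): 7 bp
  [94,105): 11 bp
  [105,111): 6 bp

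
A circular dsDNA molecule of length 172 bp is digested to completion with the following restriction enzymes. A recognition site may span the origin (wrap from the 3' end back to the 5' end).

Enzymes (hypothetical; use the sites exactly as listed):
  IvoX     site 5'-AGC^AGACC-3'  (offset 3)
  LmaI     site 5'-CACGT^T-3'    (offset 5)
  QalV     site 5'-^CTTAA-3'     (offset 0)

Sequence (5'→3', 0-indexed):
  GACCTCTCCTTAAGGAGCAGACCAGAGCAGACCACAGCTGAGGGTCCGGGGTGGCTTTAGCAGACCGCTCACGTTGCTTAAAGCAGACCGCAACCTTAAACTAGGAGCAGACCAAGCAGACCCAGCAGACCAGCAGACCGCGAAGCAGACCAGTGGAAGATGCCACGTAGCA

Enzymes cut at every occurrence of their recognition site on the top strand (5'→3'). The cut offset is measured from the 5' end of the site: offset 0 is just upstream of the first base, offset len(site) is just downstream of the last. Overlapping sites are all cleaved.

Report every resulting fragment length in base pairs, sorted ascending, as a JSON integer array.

[2,8,8,9,9,9,10,10,10,12,13,14,25,33]

Site scan:
  IvoX (AGCAGACC, off=3): starts [15, 25, 58, 81, 105, 114, 123, 131, 143, 168] → cuts [18, 28, 61, 84, 108, 117, 126, 134, 146, 171]
  LmaI (CACGTT, off=5): starts [69] → cuts [74]
  QalV (CTTAA, off=0): starts [8, 76, 94] → cuts [8, 76, 94]

Pooled cuts: [8, 18, 28, 61, 74, 76, 84, 94, 108, 117, 126, 134, 146, 171]

Fragments:
  8→18: 10 bp
  18→28: 10 bp
  28→61: 33 bp
  61→74: 13 bp
  74→76: 2 bp
  76→84: 8 bp
  84→94: 10 bp
  94→108: 14 bp
  108→117: 9 bp
  117→126: 9 bp
  126→134: 8 bp
  134→146: 12 bp
  146→171: 25 bp
  171→8 (wrap): 172-171+8 = 9 bp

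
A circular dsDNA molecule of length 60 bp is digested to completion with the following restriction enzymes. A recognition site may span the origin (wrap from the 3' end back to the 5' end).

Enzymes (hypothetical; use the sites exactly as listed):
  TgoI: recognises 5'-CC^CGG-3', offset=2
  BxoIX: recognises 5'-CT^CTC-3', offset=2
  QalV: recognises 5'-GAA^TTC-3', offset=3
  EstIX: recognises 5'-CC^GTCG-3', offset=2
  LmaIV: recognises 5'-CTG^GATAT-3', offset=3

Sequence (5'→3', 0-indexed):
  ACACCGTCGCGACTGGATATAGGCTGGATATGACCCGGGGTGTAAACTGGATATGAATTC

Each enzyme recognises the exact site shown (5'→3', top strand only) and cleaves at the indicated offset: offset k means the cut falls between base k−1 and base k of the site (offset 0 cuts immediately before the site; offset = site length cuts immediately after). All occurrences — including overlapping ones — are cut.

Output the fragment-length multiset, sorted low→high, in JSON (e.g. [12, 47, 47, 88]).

[8,8,9,10,11,14]

Per-enzyme occurrences:
  TgoI (CCCGG, off=2): starts [33] → cuts [35]
  BxoIX (CTCTC, off=2): no sites
  QalV (GAATTC, off=3): starts [54] → cuts [57]
  EstIX (CCGTCG, off=2): starts [3] → cuts [5]
  LmaIV (CTGGATAT, off=3): starts [12, 23, 46] → cuts [15, 26, 49]

All cut coordinates (distinct, sorted): [5, 15, 26, 35, 49, 57]

Fragments:
  5→15: 10 bp
  15→26: 11 bp
  26→35: 9 bp
  35→49: 14 bp
  49→57: 8 bp
  57→5 (wrap): 60-57+5 = 8 bp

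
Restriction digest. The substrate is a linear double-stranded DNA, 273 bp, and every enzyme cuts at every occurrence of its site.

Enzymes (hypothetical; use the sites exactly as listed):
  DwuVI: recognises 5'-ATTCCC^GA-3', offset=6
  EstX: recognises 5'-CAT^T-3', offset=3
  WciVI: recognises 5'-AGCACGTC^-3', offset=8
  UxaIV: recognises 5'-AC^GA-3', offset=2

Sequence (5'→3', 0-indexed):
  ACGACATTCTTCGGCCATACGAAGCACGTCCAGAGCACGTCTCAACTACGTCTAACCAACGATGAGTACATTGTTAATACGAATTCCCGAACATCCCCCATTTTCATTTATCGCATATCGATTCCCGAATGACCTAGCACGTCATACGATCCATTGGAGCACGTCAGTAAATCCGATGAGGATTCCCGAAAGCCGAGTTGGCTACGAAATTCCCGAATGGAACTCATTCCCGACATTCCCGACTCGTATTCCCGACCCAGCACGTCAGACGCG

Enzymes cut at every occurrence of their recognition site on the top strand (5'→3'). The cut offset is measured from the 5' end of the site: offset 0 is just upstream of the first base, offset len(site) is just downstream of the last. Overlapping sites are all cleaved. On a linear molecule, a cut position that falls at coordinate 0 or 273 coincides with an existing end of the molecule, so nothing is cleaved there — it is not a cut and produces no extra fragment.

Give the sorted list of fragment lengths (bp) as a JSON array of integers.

[2,4,4,4,5,5,6,7,7,8,9,9,10,11,11,11,13,13,13,13,13,17,18,19,19,22]

Per-enzyme occurrences:
  DwuVI (ATTCCCGA, off=6): starts [82, 120, 181, 208, 225, 234, 247] → cuts [88, 126, 187, 214, 231, 240, 253]
  EstX (CATT, off=3): starts [4, 68, 98, 104, 151, 224, 233] → cuts [7, 71, 101, 107, 154, 227, 236]
  WciVI (AGCACGTC, off=8): starts [22, 33, 135, 157, 258] → cuts [30, 41, 143, 165, 266]
  UxaIV (ACGA, off=2): starts [0, 18, 58, 78, 145, 203] → cuts [2, 20, 60, 80, 147, 205]

Pooled cuts: [2, 7, 20, 30, 41, 60, 71, 80, 88, 101, 107, 126, 143, 147, 154, 165, 187, 205, 214, 227, 231, 236, 240, 253, 266]

Fragments:
  [0,2): 2 bp
  [2,7): 5 bp
  [7,20): 13 bp
  [20,30): 10 bp
  [30,41): 11 bp
  [41,60): 19 bp
  [60,71): 11 bp
  [71,80): 9 bp
  [80,88): 8 bp
  [88,101): 13 bp
  [101,107): 6 bp
  [107,126): 19 bp
  [126,143): 17 bp
  [143,147): 4 bp
  [147,154): 7 bp
  [154,165): 11 bp
  [165,187): 22 bp
  [187,205): 18 bp
  [205,214): 9 bp
  [214,227): 13 bp
  [227,231): 4 bp
  [231,236): 5 bp
  [236,240): 4 bp
  [240,253): 13 bp
  [253,266): 13 bp
  [266,273): 7 bp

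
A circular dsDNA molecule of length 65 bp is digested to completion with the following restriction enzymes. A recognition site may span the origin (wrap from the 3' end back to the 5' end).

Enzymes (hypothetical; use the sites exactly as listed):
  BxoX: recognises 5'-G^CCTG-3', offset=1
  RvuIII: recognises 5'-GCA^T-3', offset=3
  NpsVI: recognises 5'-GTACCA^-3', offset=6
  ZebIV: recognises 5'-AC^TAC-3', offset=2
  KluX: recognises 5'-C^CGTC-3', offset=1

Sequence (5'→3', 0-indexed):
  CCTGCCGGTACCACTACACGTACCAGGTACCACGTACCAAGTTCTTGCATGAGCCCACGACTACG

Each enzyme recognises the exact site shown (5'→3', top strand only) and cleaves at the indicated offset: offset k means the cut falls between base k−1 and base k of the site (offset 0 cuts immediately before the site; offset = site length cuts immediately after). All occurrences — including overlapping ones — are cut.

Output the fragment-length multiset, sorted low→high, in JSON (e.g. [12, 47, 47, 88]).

Scan for sites:
  BxoX GCCTG/1: at [64] ⇒ [0]
  RvuIII GCAT/3: at [46] ⇒ [49]
  NpsVI GTACCA/6: at [7, 19, 26, 33] ⇒ [13, 25, 32, 39]
  ZebIV ACTAC/2: at [12, 59] ⇒ [14, 61]
  KluX (CCGTC, off=1): no sites

Pooled cuts: [0, 13, 14, 25, 32, 39, 49, 61]

Fragment lengths:
  0→13: 13 bp
  13→14: 1 bp
  14→25: 11 bp
  25→32: 7 bp
  32→39: 7 bp
  39→49: 10 bp
  49→61: 12 bp
  61→0 (wrap): 65-61+0 = 4 bp

[1,4,7,7,10,11,12,13]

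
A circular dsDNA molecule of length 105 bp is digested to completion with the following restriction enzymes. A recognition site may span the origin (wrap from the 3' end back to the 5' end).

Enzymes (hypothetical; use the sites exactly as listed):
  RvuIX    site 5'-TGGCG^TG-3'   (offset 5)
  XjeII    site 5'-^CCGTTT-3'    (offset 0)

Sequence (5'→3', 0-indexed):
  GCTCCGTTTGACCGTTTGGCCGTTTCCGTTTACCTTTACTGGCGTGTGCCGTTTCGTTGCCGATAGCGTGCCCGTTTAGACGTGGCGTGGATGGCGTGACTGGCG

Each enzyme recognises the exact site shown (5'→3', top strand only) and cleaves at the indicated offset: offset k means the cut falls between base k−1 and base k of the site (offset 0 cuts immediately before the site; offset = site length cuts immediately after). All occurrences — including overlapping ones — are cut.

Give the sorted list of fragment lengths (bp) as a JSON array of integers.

[4,6,8,8,9,12,16,19,23]

Site scan:
  RvuIX (TGGCGTG, off=5): starts [39, 82, 91] → cuts [44, 87, 96]
  XjeII (CCGTTT, off=0): starts [3, 11, 19, 25, 48, 71] → cuts [3, 11, 19, 25, 48, 71]

Pooled cuts: [3, 11, 19, 25, 44, 48, 71, 87, 96]

Fragment lengths:
  3→11: 8 bp
  11→19: 8 bp
  19→25: 6 bp
  25→44: 19 bp
  44→48: 4 bp
  48→71: 23 bp
  71→87: 16 bp
  87→96: 9 bp
  96→3 (wrap): 105-96+3 = 12 bp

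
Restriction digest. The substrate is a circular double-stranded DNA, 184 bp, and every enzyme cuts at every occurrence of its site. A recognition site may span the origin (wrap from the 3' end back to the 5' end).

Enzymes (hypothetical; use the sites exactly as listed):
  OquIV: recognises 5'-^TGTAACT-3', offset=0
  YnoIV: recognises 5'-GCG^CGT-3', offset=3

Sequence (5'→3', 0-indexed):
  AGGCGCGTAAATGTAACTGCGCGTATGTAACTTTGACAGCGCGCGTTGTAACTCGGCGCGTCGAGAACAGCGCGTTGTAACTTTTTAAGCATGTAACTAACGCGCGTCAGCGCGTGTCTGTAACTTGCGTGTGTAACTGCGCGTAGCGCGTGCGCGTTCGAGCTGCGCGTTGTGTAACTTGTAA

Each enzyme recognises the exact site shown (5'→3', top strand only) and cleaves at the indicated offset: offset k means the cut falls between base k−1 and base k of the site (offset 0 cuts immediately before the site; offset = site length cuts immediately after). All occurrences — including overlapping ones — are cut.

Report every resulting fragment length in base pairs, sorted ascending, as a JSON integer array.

Site scan:
  OquIV (TGTAACT, off=0): starts [11, 25, 46, 75, 91, 118, 131, 172] → cuts [11, 25, 46, 75, 91, 118, 131, 172]
  YnoIV (GCGCGT, off=3): starts [2, 18, 40, 55, 69, 101, 109, 138, 145, 151, 164] → cuts [5, 21, 43, 58, 72, 104, 112, 141, 148, 154, 167]

Pooled cuts: [5, 11, 21, 25, 43, 46, 58, 72, 75, 91, 104, 112, 118, 131, 141, 148, 154, 167, 172]

Fragments:
  5→11: 6 bp
  11→21: 10 bp
  21→25: 4 bp
  25→43: 18 bp
  43→46: 3 bp
  46→58: 12 bp
  58→72: 14 bp
  72→75: 3 bp
  75→91: 16 bp
  91→104: 13 bp
  104→112: 8 bp
  112→118: 6 bp
  118→131: 13 bp
  131→141: 10 bp
  141→148: 7 bp
  148→154: 6 bp
  154→167: 13 bp
  167→172: 5 bp
  172→5 (wrap): 184-172+5 = 17 bp

[3,3,4,5,6,6,6,7,8,10,10,12,13,13,13,14,16,17,18]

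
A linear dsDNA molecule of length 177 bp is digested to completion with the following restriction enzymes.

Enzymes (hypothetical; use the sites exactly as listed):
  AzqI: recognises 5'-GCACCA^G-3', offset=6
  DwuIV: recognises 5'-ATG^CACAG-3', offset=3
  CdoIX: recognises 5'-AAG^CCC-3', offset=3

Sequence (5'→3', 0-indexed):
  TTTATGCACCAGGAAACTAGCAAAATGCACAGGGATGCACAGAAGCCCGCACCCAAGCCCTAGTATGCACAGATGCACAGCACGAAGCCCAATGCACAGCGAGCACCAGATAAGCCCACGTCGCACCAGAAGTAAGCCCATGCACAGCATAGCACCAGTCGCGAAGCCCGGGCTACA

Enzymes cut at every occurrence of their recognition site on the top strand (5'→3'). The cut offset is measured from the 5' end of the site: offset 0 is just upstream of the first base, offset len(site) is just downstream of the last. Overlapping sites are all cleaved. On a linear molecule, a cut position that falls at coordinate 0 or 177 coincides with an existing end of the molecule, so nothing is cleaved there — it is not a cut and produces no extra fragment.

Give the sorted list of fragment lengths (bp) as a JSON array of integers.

[6,6,7,8,8,8,9,10,10,11,11,12,12,14,14,15,16]

Scan for sites:
  AzqI GCACCAG/6: at [5, 102, 122, 151] ⇒ [11, 108, 128, 157]
  DwuIV ATGCACAG/3: at [24, 34, 64, 72, 91, 139] ⇒ [27, 37, 67, 75, 94, 142]
  CdoIX AAGCCC/3: at [42, 54, 84, 111, 133, 163] ⇒ [45, 57, 87, 114, 136, 166]

All cut coordinates (distinct, sorted): [11, 27, 37, 45, 57, 67, 75, 87, 94, 108, 114, 128, 136, 142, 157, 166]

Fragment lengths:
  [0,11): 11 bp
  [11,27): 16 bp
  [27,37): 10 bp
  [37,45): 8 bp
  [45,57): 12 bp
  [57,67): 10 bp
  [67,75): 8 bp
  [75,87): 12 bp
  [87,94): 7 bp
  [94,108): 14 bp
  [108,114): 6 bp
  [114,128): 14 bp
  [128,136): 8 bp
  [136,142): 6 bp
  [142,157): 15 bp
  [157,166): 9 bp
  [166,177): 11 bp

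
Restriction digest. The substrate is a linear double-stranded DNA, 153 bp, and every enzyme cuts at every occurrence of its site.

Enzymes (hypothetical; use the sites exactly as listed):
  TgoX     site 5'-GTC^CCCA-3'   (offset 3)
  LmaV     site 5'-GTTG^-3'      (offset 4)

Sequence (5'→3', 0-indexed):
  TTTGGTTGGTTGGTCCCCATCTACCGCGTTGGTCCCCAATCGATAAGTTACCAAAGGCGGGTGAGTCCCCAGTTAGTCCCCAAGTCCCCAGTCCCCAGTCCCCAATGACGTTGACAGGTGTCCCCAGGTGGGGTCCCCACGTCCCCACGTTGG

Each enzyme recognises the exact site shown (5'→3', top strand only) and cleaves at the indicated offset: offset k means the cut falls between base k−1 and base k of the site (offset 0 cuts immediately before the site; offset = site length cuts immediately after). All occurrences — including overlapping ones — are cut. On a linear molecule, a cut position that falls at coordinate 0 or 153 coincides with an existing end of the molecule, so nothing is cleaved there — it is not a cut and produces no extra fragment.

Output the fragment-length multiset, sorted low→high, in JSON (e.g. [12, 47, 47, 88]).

[1,3,3,4,7,7,8,8,8,9,9,11,13,13,16,33]

Site scan:
  TgoX (GTCCCCA, off=3): starts [12, 31, 64, 75, 83, 90, 97, 119, 132, 140] → cuts [15, 34, 67, 78, 86, 93, 100, 122, 135, 143]
  LmaV (GTTG, off=4): starts [4, 8, 27, 109, 148] → cuts [8, 12, 31, 113, 152]

Pooled cuts: [8, 12, 15, 31, 34, 67, 78, 86, 93, 100, 113, 122, 135, 143, 152]

Fragments:
  [0,8): 8 bp
  [8,12): 4 bp
  [12,15): 3 bp
  [15,31): 16 bp
  [31,34): 3 bp
  [34,67): 33 bp
  [67,78): 11 bp
  [78,86): 8 bp
  [86,93): 7 bp
  [93,100): 7 bp
  [100,113): 13 bp
  [113,122): 9 bp
  [122,135): 13 bp
  [135,143): 8 bp
  [143,152): 9 bp
  [152,153): 1 bp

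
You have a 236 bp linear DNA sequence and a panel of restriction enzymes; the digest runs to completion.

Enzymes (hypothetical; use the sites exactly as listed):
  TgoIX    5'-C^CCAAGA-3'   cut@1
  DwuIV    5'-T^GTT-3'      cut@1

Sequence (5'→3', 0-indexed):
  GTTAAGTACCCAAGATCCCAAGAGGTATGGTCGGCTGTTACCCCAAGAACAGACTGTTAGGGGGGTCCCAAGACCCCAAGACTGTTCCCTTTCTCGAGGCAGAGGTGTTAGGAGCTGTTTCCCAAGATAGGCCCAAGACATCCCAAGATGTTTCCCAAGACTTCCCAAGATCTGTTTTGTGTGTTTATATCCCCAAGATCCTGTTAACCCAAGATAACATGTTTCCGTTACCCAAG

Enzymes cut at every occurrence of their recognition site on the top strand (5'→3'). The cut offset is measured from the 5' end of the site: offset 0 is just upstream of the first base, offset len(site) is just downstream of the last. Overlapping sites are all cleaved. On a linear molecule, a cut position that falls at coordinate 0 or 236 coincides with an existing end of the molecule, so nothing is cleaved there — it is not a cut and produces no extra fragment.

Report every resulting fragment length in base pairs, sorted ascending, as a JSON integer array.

[5,5,6,6,7,8,8,8,9,9,9,10,10,10,10,10,11,12,12,13,16,19,23]

Site scan:
  TgoIX CCCAAGA/1: at [8, 16, 41, 66, 74, 120, 131, 141, 153, 163, 191, 207] ⇒ [9, 17, 42, 67, 75, 121, 132, 142, 154, 164, 192, 208]
  DwuIV TGTT/1: at [35, 54, 82, 105, 115, 148, 172, 181, 201, 219] ⇒ [36, 55, 83, 106, 116, 149, 173, 182, 202, 220]

Pooled cuts: [9, 17, 36, 42, 55, 67, 75, 83, 106, 116, 121, 132, 142, 149, 154, 164, 173, 182, 192, 202, 208, 220]

Fragments:
  [0,9): 9 bp
  [9,17): 8 bp
  [17,36): 19 bp
  [36,42): 6 bp
  [42,55): 13 bp
  [55,67): 12 bp
  [67,75): 8 bp
  [75,83): 8 bp
  [83,106): 23 bp
  [106,116): 10 bp
  [116,121): 5 bp
  [121,132): 11 bp
  [132,142): 10 bp
  [142,149): 7 bp
  [149,154): 5 bp
  [154,164): 10 bp
  [164,173): 9 bp
  [173,182): 9 bp
  [182,192): 10 bp
  [192,202): 10 bp
  [202,208): 6 bp
  [208,220): 12 bp
  [220,236): 16 bp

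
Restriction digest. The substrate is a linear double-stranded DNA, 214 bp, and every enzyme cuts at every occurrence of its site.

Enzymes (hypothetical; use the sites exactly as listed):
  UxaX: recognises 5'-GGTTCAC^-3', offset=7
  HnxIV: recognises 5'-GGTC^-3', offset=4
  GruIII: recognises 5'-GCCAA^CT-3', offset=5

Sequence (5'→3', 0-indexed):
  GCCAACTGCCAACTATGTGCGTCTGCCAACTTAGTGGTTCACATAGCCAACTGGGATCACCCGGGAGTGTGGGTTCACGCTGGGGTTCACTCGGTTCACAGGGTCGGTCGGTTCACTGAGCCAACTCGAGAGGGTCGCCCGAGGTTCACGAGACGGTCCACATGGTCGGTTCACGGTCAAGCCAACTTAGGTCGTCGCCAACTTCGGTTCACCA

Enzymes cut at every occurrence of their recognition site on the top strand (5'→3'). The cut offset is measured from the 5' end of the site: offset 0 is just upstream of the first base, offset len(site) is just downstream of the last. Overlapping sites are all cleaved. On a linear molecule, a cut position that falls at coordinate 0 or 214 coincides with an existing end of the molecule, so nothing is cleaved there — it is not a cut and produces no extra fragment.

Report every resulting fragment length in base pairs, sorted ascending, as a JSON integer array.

[2,4,4,5,6,7,7,7,7,8,8,8,8,9,9,9,11,12,12,13,13,17,28]

Scan for sites:
  UxaX GGTTCAC/7: at [35, 71, 83, 92, 109, 142, 167, 205] ⇒ [42, 78, 90, 99, 116, 149, 174, 212]
  HnxIV GGTC/4: at [101, 105, 132, 154, 163, 174, 189] ⇒ [105, 109, 136, 158, 167, 178, 193]
  GruIII GCCAACT/5: at [0, 7, 24, 45, 119, 180, 196] ⇒ [5, 12, 29, 50, 124, 185, 201]

All cut coordinates (distinct, sorted): [5, 12, 29, 42, 50, 78, 90, 99, 105, 109, 116, 124, 136, 149, 158, 167, 174, 178, 185, 193, 201, 212]

Fragment lengths:
  [0,5): 5 bp
  [5,12): 7 bp
  [12,29): 17 bp
  [29,42): 13 bp
  [42,50): 8 bp
  [50,78): 28 bp
  [78,90): 12 bp
  [90,99): 9 bp
  [99,105): 6 bp
  [105,109): 4 bp
  [109,116): 7 bp
  [116,124): 8 bp
  [124,136): 12 bp
  [136,149): 13 bp
  [149,158): 9 bp
  [158,167): 9 bp
  [167,174): 7 bp
  [174,178): 4 bp
  [178,185): 7 bp
  [185,193): 8 bp
  [193,201): 8 bp
  [201,212): 11 bp
  [212,214): 2 bp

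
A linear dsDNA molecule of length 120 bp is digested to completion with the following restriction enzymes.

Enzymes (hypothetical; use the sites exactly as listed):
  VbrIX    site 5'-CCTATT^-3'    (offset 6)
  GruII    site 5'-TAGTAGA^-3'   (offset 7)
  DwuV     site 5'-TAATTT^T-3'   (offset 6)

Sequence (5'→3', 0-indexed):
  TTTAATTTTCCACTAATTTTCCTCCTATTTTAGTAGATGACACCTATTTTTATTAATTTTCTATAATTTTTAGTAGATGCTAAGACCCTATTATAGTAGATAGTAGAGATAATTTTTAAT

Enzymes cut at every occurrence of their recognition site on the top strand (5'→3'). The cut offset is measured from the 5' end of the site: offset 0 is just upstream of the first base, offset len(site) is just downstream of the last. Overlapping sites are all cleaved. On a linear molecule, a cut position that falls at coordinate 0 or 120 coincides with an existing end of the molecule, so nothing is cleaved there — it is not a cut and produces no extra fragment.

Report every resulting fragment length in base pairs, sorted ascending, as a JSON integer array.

[5,7,8,8,8,8,8,10,10,11,11,11,15]

Site scan:
  VbrIX CCTATT/6: at [23, 42, 86] ⇒ [29, 48, 92]
  GruII TAGTAGA/7: at [30, 70, 93, 100] ⇒ [37, 77, 100, 107]
  DwuV TAATTTT/6: at [2, 13, 53, 63, 109] ⇒ [8, 19, 59, 69, 115]

Pooled cuts: [8, 19, 29, 37, 48, 59, 69, 77, 92, 100, 107, 115]

Fragment lengths:
  [0,8): 8 bp
  [8,19): 11 bp
  [19,29): 10 bp
  [29,37): 8 bp
  [37,48): 11 bp
  [48,59): 11 bp
  [59,69): 10 bp
  [69,77): 8 bp
  [77,92): 15 bp
  [92,100): 8 bp
  [100,107): 7 bp
  [107,115): 8 bp
  [115,120): 5 bp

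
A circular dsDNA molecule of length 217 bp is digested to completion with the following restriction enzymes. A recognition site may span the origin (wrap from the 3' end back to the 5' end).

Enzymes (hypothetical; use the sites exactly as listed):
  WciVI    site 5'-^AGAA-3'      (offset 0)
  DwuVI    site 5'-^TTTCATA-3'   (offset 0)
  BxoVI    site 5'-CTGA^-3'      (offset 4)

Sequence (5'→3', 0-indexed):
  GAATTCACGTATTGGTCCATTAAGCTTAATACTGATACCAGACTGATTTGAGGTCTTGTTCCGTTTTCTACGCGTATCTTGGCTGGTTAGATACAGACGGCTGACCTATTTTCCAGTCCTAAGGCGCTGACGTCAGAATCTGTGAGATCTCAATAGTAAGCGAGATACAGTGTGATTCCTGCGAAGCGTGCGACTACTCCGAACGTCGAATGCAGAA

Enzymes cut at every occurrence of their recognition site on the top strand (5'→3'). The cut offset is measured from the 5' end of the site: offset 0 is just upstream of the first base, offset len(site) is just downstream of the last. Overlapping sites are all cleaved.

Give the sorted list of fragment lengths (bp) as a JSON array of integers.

[3,4,11,26,36,58,79]

Scan for sites:
  WciVI (AGAA, off=0): starts [134, 213, 216] → cuts [134, 213, 216]
  DwuVI (TTTCATA, off=0): no sites
  BxoVI (CTGA, off=4): starts [31, 42, 100, 126] → cuts [35, 46, 104, 130]

Pooled cuts: [35, 46, 104, 130, 134, 213, 216]

Fragments:
  35→46: 11 bp
  46→104: 58 bp
  104→130: 26 bp
  130→134: 4 bp
  134→213: 79 bp
  213→216: 3 bp
  216→35 (wrap): 217-216+35 = 36 bp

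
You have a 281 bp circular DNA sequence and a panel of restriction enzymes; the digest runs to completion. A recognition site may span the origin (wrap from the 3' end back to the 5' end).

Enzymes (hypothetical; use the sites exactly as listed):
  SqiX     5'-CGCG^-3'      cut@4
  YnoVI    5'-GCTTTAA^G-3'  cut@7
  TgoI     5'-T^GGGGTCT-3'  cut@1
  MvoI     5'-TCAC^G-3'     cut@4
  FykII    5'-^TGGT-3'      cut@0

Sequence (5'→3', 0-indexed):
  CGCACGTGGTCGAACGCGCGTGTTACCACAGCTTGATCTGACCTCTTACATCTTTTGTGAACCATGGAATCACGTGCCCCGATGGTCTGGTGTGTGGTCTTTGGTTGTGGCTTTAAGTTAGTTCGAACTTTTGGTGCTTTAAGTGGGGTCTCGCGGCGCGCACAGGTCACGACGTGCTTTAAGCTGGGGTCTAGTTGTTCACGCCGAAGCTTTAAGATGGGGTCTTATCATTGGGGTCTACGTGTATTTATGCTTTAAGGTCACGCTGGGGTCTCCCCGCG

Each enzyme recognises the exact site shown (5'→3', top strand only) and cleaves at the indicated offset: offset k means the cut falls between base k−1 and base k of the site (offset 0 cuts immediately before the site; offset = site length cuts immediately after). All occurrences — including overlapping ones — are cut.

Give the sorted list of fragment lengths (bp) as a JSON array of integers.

[2,2,2,3,3,3,4,5,5,6,7,7,9,10,11,11,12,12,13,14,14,15,15,17,26,53]

Site scan:
  SqiX (CGCG, off=4): starts [14, 16, 151, 156, 277, 279] → cuts [0, 2, 18, 20, 155, 160]
  YnoVI (GCTTTAAG, off=7): starts [109, 135, 175, 208, 251] → cuts [116, 142, 182, 215, 258]
  TgoI (TGGGGTCT, off=1): starts [143, 184, 217, 231, 266] → cuts [144, 185, 218, 232, 267]
  MvoI (TCACG, off=4): starts [69, 166, 198, 260] → cuts [73, 170, 202, 264]
  FykII (TGGT, off=0): starts [6, 82, 87, 94, 101, 131] → cuts [6, 82, 87, 94, 101, 131]

All cut coordinates (distinct, sorted): [0, 2, 6, 18, 20, 73, 82, 87, 94, 101, 116, 131, 142, 144, 155, 160, 170, 182, 185, 202, 215, 218, 232, 258, 264, 267]

Fragments:
  0→2: 2 bp
  2→6: 4 bp
  6→18: 12 bp
  18→20: 2 bp
  20→73: 53 bp
  73→82: 9 bp
  82→87: 5 bp
  87→94: 7 bp
  94→101: 7 bp
  101→116: 15 bp
  116→131: 15 bp
  131→142: 11 bp
  142→144: 2 bp
  144→155: 11 bp
  155→160: 5 bp
  160→170: 10 bp
  170→182: 12 bp
  182→185: 3 bp
  185→202: 17 bp
  202→215: 13 bp
  215→218: 3 bp
  218→232: 14 bp
  232→258: 26 bp
  258→264: 6 bp
  264→267: 3 bp
  267→0 (wrap): 281-267+0 = 14 bp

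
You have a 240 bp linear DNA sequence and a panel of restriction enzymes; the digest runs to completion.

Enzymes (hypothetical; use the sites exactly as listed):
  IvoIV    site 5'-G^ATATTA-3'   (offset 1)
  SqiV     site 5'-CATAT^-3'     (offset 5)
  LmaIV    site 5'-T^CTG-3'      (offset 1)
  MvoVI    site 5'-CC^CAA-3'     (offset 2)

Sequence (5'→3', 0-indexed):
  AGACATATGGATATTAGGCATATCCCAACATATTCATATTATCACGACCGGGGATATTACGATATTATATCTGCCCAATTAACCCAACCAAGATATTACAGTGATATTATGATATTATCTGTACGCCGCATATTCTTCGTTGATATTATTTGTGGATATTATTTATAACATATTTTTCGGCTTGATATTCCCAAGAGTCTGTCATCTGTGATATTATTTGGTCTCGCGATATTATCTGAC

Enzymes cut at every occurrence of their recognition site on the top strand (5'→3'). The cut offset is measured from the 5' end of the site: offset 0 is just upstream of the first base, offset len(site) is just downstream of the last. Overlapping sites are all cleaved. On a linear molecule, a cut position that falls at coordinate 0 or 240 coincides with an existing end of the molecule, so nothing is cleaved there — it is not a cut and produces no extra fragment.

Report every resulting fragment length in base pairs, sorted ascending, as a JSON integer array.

[2,2,5,5,5,6,7,7,7,7,8,8,8,8,8,9,9,9,11,13,13,14,15,18,18,18]

Scan for sites:
  IvoIV GATATTA/1: at [9, 52, 60, 91, 102, 110, 141, 154, 209, 227] ⇒ [10, 53, 61, 92, 103, 111, 142, 155, 210, 228]
  SqiV CATAT/5: at [3, 18, 28, 34, 128, 168] ⇒ [8, 23, 33, 39, 133, 173]
  LmaIV TCTG/1: at [69, 117, 197, 204, 234] ⇒ [70, 118, 198, 205, 235]
  MvoVI CCCAA/2: at [23, 73, 82, 189] ⇒ [25, 75, 84, 191]

All cut coordinates (distinct, sorted): [8, 10, 23, 25, 33, 39, 53, 61, 70, 75, 84, 92, 103, 111, 118, 133, 142, 155, 173, 191, 198, 205, 210, 228, 235]

Fragments:
  [0,8): 8 bp
  [8,10): 2 bp
  [10,23): 13 bp
  [23,25): 2 bp
  [25,33): 8 bp
  [33,39): 6 bp
  [39,53): 14 bp
  [53,61): 8 bp
  [61,70): 9 bp
  [70,75): 5 bp
  [75,84): 9 bp
  [84,92): 8 bp
  [92,103): 11 bp
  [103,111): 8 bp
  [111,118): 7 bp
  [118,133): 15 bp
  [133,142): 9 bp
  [142,155): 13 bp
  [155,173): 18 bp
  [173,191): 18 bp
  [191,198): 7 bp
  [198,205): 7 bp
  [205,210): 5 bp
  [210,228): 18 bp
  [228,235): 7 bp
  [235,240): 5 bp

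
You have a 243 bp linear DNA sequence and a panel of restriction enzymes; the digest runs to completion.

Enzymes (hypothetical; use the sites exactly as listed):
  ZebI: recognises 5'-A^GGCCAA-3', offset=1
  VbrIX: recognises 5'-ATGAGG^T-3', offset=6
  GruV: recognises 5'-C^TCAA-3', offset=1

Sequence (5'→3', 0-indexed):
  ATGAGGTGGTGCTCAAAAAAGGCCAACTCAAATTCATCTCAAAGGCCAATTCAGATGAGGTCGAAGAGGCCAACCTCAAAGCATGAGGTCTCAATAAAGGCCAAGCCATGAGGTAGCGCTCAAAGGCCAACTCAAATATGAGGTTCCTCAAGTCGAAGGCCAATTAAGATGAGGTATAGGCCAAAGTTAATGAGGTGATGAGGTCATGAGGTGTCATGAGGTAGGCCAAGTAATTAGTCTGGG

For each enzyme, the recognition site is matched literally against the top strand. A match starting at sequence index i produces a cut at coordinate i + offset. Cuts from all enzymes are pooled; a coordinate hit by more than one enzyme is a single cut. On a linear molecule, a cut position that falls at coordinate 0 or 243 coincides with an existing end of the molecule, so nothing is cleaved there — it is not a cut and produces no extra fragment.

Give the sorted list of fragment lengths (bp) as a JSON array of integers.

Scan for sites:
  ZebI (AGGCCAA, off=1): starts [19, 42, 66, 97, 123, 156, 177, 222] → cuts [20, 43, 67, 98, 124, 157, 178, 223]
  VbrIX (ATGAGGT, off=6): starts [0, 54, 82, 107, 137, 168, 189, 197, 205, 215] → cuts [6, 60, 88, 113, 143, 174, 195, 203, 211, 221]
  GruV (CTCAA, off=1): starts [11, 26, 37, 74, 89, 118, 130, 146] → cuts [12, 27, 38, 75, 90, 119, 131, 147]

Pooled cuts: [6, 12, 20, 27, 38, 43, 60, 67, 75, 88, 90, 98, 113, 119, 124, 131, 143, 147, 157, 174, 178, 195, 203, 211, 221, 223]

Fragment lengths:
  [0,6): 6 bp
  [6,12): 6 bp
  [12,20): 8 bp
  [20,27): 7 bp
  [27,38): 11 bp
  [38,43): 5 bp
  [43,60): 17 bp
  [60,67): 7 bp
  [67,75): 8 bp
  [75,88): 13 bp
  [88,90): 2 bp
  [90,98): 8 bp
  [98,113): 15 bp
  [113,119): 6 bp
  [119,124): 5 bp
  [124,131): 7 bp
  [131,143): 12 bp
  [143,147): 4 bp
  [147,157): 10 bp
  [157,174): 17 bp
  [174,178): 4 bp
  [178,195): 17 bp
  [195,203): 8 bp
  [203,211): 8 bp
  [211,221): 10 bp
  [221,223): 2 bp
  [223,243): 20 bp

[2,2,4,4,5,5,6,6,6,7,7,7,8,8,8,8,8,10,10,11,12,13,15,17,17,17,20]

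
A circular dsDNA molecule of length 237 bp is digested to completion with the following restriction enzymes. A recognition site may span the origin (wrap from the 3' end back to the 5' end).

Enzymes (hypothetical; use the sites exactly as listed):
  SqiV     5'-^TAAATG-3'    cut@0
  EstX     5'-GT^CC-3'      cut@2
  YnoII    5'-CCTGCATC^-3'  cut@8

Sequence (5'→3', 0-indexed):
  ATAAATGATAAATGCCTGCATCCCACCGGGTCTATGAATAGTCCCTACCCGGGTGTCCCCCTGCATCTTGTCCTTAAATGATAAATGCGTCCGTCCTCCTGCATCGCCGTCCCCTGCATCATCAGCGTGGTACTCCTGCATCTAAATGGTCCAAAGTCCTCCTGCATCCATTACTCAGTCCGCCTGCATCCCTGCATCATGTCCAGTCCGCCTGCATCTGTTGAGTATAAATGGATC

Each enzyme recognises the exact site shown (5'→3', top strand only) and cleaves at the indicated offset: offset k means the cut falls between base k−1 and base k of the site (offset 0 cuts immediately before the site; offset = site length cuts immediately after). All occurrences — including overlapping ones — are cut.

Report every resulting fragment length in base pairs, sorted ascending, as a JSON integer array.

Scan for sites:
  SqiV (TAAATG, off=0): starts [1, 8, 74, 81, 142, 227] → cuts [1, 8, 74, 81, 142, 227]
  EstX (GTCC, off=2): starts [40, 54, 69, 88, 92, 108, 148, 155, 177, 200, 205] → cuts [42, 56, 71, 90, 94, 110, 150, 157, 179, 202, 207]
  YnoII (CCTGCATC, off=8): starts [14, 59, 97, 112, 134, 160, 182, 190, 210] → cuts [22, 67, 105, 120, 142, 168, 190, 198, 218]

Pooled cuts: [1, 8, 22, 42, 56, 67, 71, 74, 81, 90, 94, 105, 110, 120, 142, 150, 157, 168, 179, 190, 198, 202, 207, 218, 227]

Fragment lengths:
  1→8: 7 bp
  8→22: 14 bp
  22→42: 20 bp
  42→56: 14 bp
  56→67: 11 bp
  67→71: 4 bp
  71→74: 3 bp
  74→81: 7 bp
  81→90: 9 bp
  90→94: 4 bp
  94→105: 11 bp
  105→110: 5 bp
  110→120: 10 bp
  120→142: 22 bp
  142→150: 8 bp
  150→157: 7 bp
  157→168: 11 bp
  168→179: 11 bp
  179→190: 11 bp
  190→198: 8 bp
  198→202: 4 bp
  202→207: 5 bp
  207→218: 11 bp
  218→227: 9 bp
  227→1 (wrap): 237-227+1 = 11 bp

[3,4,4,4,5,5,7,7,7,8,8,9,9,10,11,11,11,11,11,11,11,14,14,20,22]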